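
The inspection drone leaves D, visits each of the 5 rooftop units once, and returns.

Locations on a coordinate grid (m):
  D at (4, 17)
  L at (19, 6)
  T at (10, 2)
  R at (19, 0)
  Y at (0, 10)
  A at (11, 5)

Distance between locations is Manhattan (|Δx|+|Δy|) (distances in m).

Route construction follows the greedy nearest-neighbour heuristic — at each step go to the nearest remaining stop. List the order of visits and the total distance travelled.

Nearest-neighbour total = 74 m; route D → Y → A → T → R → L → D.

D → [Y:11 / A:19 / T:21 / L:26 / R:32] → Y (11)
Y → [A:16 / T:18 / L:23 / R:29] → A (16)
A → [T:4 / L:9 / R:13] → T (4)
T → [R:11 / L:13] → R (11)
R → [L:6] → L (6)
Return L→D: 26.
Total = 11 + 16 + 4 + 11 + 6 + 26 = 74.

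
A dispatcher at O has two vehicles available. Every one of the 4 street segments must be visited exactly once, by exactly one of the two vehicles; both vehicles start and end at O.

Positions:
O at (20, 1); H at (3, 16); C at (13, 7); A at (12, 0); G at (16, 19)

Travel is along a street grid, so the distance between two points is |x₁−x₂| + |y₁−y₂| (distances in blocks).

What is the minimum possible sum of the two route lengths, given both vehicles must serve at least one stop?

Minimum combined distance: 88 blocks.

Try each way of splitting the stops between the two vehicles (each non-empty) and, for each split, find the best tour for each vehicle:
  {H} + {C, A, G}: 64 + 54 = 118
  {C} + {H, A, G}: 26 + 72 = 98
  {H, C} + {A, G}: 64 + 54 = 118
  {A} + {H, C, G}: 18 + 70 = 88
  {H, A} + {C, G}: 66 + 50 = 116
  {C, A} + {H, G}: 30 + 70 = 100
  … (7 splits in total)
Best: vehicle 1 O → A → O = 18; vehicle 2 O → C → H → G → O = 70; combined 88.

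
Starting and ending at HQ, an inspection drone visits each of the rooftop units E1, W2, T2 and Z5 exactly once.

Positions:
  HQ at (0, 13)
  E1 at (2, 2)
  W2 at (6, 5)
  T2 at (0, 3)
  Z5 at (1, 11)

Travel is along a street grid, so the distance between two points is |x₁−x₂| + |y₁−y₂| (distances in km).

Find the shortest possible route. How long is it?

Shortest round trip = 34 km.

HQ-E1-W2-T2-Z5-HQ: 13+7+8+9+3 = 40
HQ-E1-W2-Z5-T2-HQ: 13+7+11+9+10 = 50
HQ-E1-T2-W2-Z5-HQ: 13+3+8+11+3 = 38
HQ-E1-T2-Z5-W2-HQ: 13+3+9+11+14 = 50
HQ-E1-Z5-W2-T2-HQ: 13+10+11+8+10 = 52
HQ-E1-Z5-T2-W2-HQ: 13+10+9+8+14 = 54
HQ-W2-E1-T2-Z5-HQ: 14+7+3+9+3 = 36
HQ-W2-E1-Z5-T2-HQ: 14+7+10+9+10 = 50
HQ-W2-T2-E1-Z5-HQ: 14+8+3+10+3 = 38
HQ-W2-Z5-E1-T2-HQ: 14+11+10+3+10 = 48
HQ-T2-E1-W2-Z5-HQ: 10+3+7+11+3 = 34
HQ-T2-W2-E1-Z5-HQ: 10+8+7+10+3 = 38
The minimum is 34.
One optimal route: HQ → T2 → E1 → W2 → Z5 → HQ (or its reverse).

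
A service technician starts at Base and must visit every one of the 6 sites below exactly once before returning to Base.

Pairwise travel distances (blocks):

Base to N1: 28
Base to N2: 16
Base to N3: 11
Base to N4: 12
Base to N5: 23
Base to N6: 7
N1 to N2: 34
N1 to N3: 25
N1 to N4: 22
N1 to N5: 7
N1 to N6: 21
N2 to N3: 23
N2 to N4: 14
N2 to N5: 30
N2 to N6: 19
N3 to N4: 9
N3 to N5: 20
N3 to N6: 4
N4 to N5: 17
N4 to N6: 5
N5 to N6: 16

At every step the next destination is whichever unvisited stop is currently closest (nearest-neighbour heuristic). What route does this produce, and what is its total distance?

Total distance 99 blocks via the nearest-neighbour route Base → N6 → N3 → N4 → N2 → N5 → N1 → Base.

Base → [N6:7 / N3:11 / N4:12 / N2:16 / N5:23 / N1:28] → N6 (7)
N6 → [N3:4 / N4:5 / N5:16 / N2:19 / N1:21] → N3 (4)
N3 → [N4:9 / N5:20 / N2:23 / N1:25] → N4 (9)
N4 → [N2:14 / N5:17 / N1:22] → N2 (14)
N2 → [N5:30 / N1:34] → N5 (30)
N5 → [N1:7] → N1 (7)
Return N1→Base: 28.
Total = 7 + 4 + 9 + 14 + 30 + 7 + 28 = 99.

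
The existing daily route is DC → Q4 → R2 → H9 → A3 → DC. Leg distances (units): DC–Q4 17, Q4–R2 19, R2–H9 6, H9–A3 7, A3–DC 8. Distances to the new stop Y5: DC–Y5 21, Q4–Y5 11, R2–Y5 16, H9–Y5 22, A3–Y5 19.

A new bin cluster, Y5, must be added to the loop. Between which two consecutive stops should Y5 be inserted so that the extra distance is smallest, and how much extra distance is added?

+8 — insert Y5 between Q4 and R2.

Insertion cost between consecutive stops i–j is d(i,Y5) + d(Y5,j) − d(i,j):
  between DC and Q4: 21 + 11 − 17 = 15
  between Q4 and R2: 11 + 16 − 19 = 8
  between R2 and H9: 16 + 22 − 6 = 32
  between H9 and A3: 22 + 19 − 7 = 34
  between A3 and DC: 19 + 21 − 8 = 32
Cheapest insertion is between Q4 and R2, adding 8.
New total = 57 + 8 = 65.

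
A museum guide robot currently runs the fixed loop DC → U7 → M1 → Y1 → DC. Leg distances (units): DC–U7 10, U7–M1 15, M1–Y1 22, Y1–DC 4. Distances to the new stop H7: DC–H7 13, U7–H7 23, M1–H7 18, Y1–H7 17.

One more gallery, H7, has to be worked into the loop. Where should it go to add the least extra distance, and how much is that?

Minimum extra distance: 13, inserting H7 between M1 and Y1.

Insertion cost between consecutive stops i–j is d(i,H7) + d(H7,j) − d(i,j):
  between DC and U7: 13 + 23 − 10 = 26
  between U7 and M1: 23 + 18 − 15 = 26
  between M1 and Y1: 18 + 17 − 22 = 13
  between Y1 and DC: 17 + 13 − 4 = 26
Cheapest insertion is between M1 and Y1, adding 13.
New total = 51 + 13 = 64.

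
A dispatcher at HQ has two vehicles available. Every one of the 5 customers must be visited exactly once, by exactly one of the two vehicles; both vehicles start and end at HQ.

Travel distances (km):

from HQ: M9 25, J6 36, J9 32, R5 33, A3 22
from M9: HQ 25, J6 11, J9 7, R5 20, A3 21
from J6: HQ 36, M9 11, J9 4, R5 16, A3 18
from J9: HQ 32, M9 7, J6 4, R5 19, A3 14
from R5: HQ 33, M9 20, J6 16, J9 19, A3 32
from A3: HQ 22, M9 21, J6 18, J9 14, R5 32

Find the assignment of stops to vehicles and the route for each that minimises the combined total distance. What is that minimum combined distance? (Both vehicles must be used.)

129 km — the smallest possible combined total.

Try each way of splitting the stops between the two vehicles (each non-empty) and, for each split, find the best tour for each vehicle:
  {M9} + {J6, J9, R5, A3}: 50 + 89 = 139
  {J6} + {M9, J9, R5, A3}: 72 + 96 = 168
  {M9, J6} + {J9, R5, A3}: 72 + 88 = 160
  {J9} + {M9, J6, R5, A3}: 64 + 101 = 165
  {M9, J9} + {J6, R5, A3}: 64 + 89 = 153
  {J6, J9} + {M9, R5, A3}: 72 + 96 = 168
  … (15 splits in total)
  {M9, J6, J9, R5} + {A3}: 85 + 44 = 129  ← best
Best: vehicle 1 HQ → M9 → J9 → J6 → R5 → HQ = 85; vehicle 2 HQ → A3 → HQ = 44; combined 129.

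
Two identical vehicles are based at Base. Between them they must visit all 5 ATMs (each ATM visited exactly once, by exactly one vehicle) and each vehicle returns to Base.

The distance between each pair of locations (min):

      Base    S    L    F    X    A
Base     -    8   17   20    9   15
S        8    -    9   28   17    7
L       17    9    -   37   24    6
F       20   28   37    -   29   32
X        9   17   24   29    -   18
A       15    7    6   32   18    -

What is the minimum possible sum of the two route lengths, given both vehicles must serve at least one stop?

Minimum combined distance: 90 min.

Check every non-empty split of the stops between the two vehicles; for each half take its own optimal tour:
  {S} + {L, F, X, A}: 16 + 90 = 106
  {L} + {S, F, X, A}: 34 + 82 = 116
  {S, L} + {F, X, A}: 34 + 79 = 113
  {F} + {S, L, X, A}: 40 + 50 = 90
  {S, F} + {L, X, A}: 56 + 50 = 106
  {L, F} + {S, X, A}: 74 + 42 = 116
  … (15 splits in total)
Best: vehicle 1 Base → F → Base = 40; vehicle 2 Base → S → L → A → X → Base = 50; combined 90.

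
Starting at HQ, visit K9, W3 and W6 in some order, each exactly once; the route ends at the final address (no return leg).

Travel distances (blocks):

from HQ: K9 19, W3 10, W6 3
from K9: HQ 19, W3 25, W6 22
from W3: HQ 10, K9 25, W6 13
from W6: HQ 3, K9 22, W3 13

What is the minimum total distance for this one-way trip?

Shortest open route: 41 blocks.

There are 3! = 6 possible orderings.
HQ - K9 - W3 - W6: 19+25+13 = 57
HQ - K9 - W6 - W3: 19+22+13 = 54
HQ - W3 - K9 - W6: 10+25+22 = 57
HQ - W3 - W6 - K9: 10+13+22 = 45
HQ - W6 - K9 - W3: 3+22+25 = 50
HQ - W6 - W3 - K9: 3+13+25 = 41
The minimum is 41.
One shortest path: HQ → W6 → W3 → K9.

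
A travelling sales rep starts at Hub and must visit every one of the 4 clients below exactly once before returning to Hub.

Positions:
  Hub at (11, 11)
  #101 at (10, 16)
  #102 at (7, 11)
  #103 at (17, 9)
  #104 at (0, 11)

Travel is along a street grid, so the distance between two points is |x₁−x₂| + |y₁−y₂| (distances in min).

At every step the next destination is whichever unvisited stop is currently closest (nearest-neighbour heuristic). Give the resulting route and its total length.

From Hub: distances to unvisited — #102=4, #101=6, #103=8, #104=11. Nearest is #102 (4).
From #102: distances to unvisited — #104=7, #101=8, #103=12. Nearest is #104 (7).
From #104: distances to unvisited — #101=15, #103=19. Nearest is #101 (15).
From #101: distances to unvisited — #103=14. Nearest is #103 (14).
Return #103→Hub: 8.
Total = 4 + 7 + 15 + 14 + 8 = 48.

48 min along Hub → #102 → #104 → #101 → #103 → Hub.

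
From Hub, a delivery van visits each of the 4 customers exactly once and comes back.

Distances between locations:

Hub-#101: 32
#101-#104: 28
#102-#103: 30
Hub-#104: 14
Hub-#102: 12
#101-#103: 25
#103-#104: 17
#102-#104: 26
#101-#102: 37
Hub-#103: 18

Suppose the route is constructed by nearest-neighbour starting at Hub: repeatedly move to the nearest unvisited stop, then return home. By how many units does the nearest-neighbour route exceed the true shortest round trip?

From Hub: #102=12, #104=14, #103=18, #101=32 → choose #102 (12).
From #102: #104=26, #103=30, #101=37 → choose #104 (26).
From #104: #103=17, #101=28 → choose #103 (17).
From #103: #101=25 → choose #101 (25).
NN route Hub → #102 → #104 → #103 → #101 → Hub costs 112.
Optimal: Hub → #102 → #101 → #103 → #104 → Hub costs 105 (by enumerating all 12 distinct tours).
Excess = 112 − 105 = 7.

Excess over optimum: 7.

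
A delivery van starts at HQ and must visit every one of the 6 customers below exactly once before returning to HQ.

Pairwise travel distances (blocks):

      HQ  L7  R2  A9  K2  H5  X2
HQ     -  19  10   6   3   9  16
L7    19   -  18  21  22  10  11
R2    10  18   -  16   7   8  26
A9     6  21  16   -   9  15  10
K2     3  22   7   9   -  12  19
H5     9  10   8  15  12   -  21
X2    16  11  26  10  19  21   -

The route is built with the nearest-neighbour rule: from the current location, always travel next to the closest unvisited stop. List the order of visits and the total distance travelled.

Nearest-neighbour total = 55 blocks; route HQ → K2 → R2 → H5 → L7 → X2 → A9 → HQ.

HQ → [K2:3 / A9:6 / H5:9 / R2:10 / X2:16 / L7:19] → K2 (3)
K2 → [R2:7 / A9:9 / H5:12 / X2:19 / L7:22] → R2 (7)
R2 → [H5:8 / A9:16 / L7:18 / X2:26] → H5 (8)
H5 → [L7:10 / A9:15 / X2:21] → L7 (10)
L7 → [X2:11 / A9:21] → X2 (11)
X2 → [A9:10] → A9 (10)
Return A9→HQ: 6.
Total = 3 + 7 + 8 + 10 + 11 + 10 + 6 = 55.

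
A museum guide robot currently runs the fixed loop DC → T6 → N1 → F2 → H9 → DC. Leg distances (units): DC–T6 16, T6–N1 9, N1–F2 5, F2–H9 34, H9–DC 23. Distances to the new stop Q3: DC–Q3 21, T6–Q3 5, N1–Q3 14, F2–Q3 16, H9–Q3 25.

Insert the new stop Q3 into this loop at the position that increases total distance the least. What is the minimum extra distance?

+7 — insert Q3 between F2 and H9.

Insertion cost between consecutive stops i–j is d(i,Q3) + d(Q3,j) − d(i,j):
  between DC and T6: 21 + 5 − 16 = 10
  between T6 and N1: 5 + 14 − 9 = 10
  between N1 and F2: 14 + 16 − 5 = 25
  between F2 and H9: 16 + 25 − 34 = 7
  between H9 and DC: 25 + 21 − 23 = 23
Cheapest insertion is between F2 and H9, adding 7.
New total = 87 + 7 = 94.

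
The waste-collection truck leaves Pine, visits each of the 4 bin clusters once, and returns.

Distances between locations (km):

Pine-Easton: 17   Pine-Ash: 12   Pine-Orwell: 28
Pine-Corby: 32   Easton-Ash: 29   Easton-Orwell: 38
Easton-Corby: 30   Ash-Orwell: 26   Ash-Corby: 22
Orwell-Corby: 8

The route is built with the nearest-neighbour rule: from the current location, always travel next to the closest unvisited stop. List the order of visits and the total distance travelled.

97 km along Pine → Ash → Corby → Orwell → Easton → Pine.

From Pine: distances to unvisited — Ash=12, Easton=17, Orwell=28, Corby=32. Nearest is Ash (12).
From Ash: distances to unvisited — Corby=22, Orwell=26, Easton=29. Nearest is Corby (22).
From Corby: distances to unvisited — Orwell=8, Easton=30. Nearest is Orwell (8).
From Orwell: distances to unvisited — Easton=38. Nearest is Easton (38).
Return Easton→Pine: 17.
Total = 12 + 22 + 8 + 38 + 17 = 97.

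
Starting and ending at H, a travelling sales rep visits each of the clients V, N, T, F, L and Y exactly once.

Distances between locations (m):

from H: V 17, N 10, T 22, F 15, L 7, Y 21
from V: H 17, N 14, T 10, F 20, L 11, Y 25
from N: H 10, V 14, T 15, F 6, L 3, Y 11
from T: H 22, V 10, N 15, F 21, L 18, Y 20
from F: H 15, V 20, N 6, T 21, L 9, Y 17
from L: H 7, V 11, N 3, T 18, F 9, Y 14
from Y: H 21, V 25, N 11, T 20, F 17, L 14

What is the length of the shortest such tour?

Shortest round trip = 80 m.

There are 360 distinct closed tours to check (reversals are equivalent).
H→V→N→T→F→L→Y→H: 17+14+15+21+9+14+21 = 111
H→V→N→T→F→Y→L→H: 17+14+15+21+17+14+7 = 105
H→V→N→T→L→F→Y→H: 17+14+15+18+9+17+21 = 111
H→V→N→T→L→Y→F→H: 17+14+15+18+14+17+15 = 110
H→V→N→T→Y→F→L→H: 17+14+15+20+17+9+7 = 99
H→V→N→T→Y→L→F→H: 17+14+15+20+14+9+15 = 104
H→V→N→F→T→L→Y→H: 17+14+6+21+18+14+21 = 111
H→V→N→F→T→Y→L→H: 17+14+6+21+20+14+7 = 99
… (352 more)
H→V→T→Y→N→F→L→H: 17+10+20+11+6+9+7 = 80  ← best
The minimum is 80.
One optimal route: H → V → T → Y → N → F → L → H (or its reverse).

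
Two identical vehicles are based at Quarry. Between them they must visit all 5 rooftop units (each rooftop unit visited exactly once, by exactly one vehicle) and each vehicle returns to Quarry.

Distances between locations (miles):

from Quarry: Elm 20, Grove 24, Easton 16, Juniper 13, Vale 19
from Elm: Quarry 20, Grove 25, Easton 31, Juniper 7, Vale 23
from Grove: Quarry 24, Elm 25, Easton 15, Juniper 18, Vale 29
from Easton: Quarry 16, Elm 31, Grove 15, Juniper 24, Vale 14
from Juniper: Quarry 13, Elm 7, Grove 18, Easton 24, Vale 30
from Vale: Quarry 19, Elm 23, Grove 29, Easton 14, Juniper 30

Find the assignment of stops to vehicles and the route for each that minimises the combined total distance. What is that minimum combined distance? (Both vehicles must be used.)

112 miles — the smallest possible combined total.

Try each way of splitting the stops between the two vehicles (each non-empty) and, for each split, find the best tour for each vehicle:
  {Elm} + {Grove, Easton, Juniper, Vale}: 40 + 79 = 119
  {Grove} + {Elm, Easton, Juniper, Vale}: 48 + 73 = 121
  {Elm, Grove} + {Easton, Juniper, Vale}: 69 + 70 = 139
  {Easton} + {Elm, Grove, Juniper, Vale}: 32 + 91 = 123
  {Elm, Easton} + {Grove, Juniper, Vale}: 67 + 79 = 146
  {Grove, Easton} + {Elm, Juniper, Vale}: 55 + 62 = 117
  … (15 splits in total)
  {Elm, Juniper} + {Grove, Easton, Vale}: 40 + 72 = 112  ← best
Best: vehicle 1 Quarry → Elm → Juniper → Quarry = 40; vehicle 2 Quarry → Grove → Easton → Vale → Quarry = 72; combined 112.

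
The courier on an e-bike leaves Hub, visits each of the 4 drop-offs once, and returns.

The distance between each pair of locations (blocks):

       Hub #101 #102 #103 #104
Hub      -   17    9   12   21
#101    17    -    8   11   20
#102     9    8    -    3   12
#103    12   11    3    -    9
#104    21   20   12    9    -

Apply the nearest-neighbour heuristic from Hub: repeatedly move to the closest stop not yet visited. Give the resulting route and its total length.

From Hub: distances to unvisited — #102=9, #103=12, #101=17, #104=21. Nearest is #102 (9).
From #102: distances to unvisited — #103=3, #101=8, #104=12. Nearest is #103 (3).
From #103: distances to unvisited — #104=9, #101=11. Nearest is #104 (9).
From #104: distances to unvisited — #101=20. Nearest is #101 (20).
Return #101→Hub: 17.
Total = 9 + 3 + 9 + 20 + 17 = 58.

Nearest-neighbour total = 58 blocks; route Hub → #102 → #103 → #104 → #101 → Hub.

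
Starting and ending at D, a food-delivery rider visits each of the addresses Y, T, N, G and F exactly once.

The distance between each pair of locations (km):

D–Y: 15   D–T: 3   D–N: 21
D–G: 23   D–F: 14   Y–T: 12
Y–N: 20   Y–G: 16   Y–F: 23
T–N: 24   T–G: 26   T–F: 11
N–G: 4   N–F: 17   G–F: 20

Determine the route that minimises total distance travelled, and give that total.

There are 60 distinct closed tours to check (reversals are equivalent).
D - Y - T - N - G - F - D: 15+12+24+4+20+14 = 89
D - Y - T - N - F - G - D: 15+12+24+17+20+23 = 111
D - Y - T - G - N - F - D: 15+12+26+4+17+14 = 88
D - Y - T - G - F - N - D: 15+12+26+20+17+21 = 111
D - Y - T - F - N - G - D: 15+12+11+17+4+23 = 82
D - Y - T - F - G - N - D: 15+12+11+20+4+21 = 83
D - Y - N - T - G - F - D: 15+20+24+26+20+14 = 119
D - Y - N - T - F - G - D: 15+20+24+11+20+23 = 113
D - Y - N - G - T - F - D: 15+20+4+26+11+14 = 90
D - Y - N - G - F - T - D: 15+20+4+20+11+3 = 73
D - Y - N - F - T - G - D: 15+20+17+11+26+23 = 112
D - Y - N - F - G - T - D: 15+20+17+20+26+3 = 101
D - Y - G - T - N - F - D: 15+16+26+24+17+14 = 112
D - Y - G - T - F - N - D: 15+16+26+11+17+21 = 106
… (46 more)
D - Y - G - N - F - T - D: 15+16+4+17+11+3 = 66  ← best
The minimum is 66.
One optimal route: D → Y → G → N → F → T → D (or its reverse).

Minimum total distance: 66 km.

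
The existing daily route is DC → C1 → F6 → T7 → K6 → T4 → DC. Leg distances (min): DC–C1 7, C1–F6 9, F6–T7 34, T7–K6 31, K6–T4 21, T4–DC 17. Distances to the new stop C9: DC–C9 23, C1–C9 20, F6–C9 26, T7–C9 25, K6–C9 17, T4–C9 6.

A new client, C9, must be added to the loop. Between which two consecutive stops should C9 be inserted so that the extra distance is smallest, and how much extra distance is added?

Insertion cost between consecutive stops i–j is d(i,C9) + d(C9,j) − d(i,j):
  between DC and C1: 23 + 20 − 7 = 36
  between C1 and F6: 20 + 26 − 9 = 37
  between F6 and T7: 26 + 25 − 34 = 17
  between T7 and K6: 25 + 17 − 31 = 11
  between K6 and T4: 17 + 6 − 21 = 2
  between T4 and DC: 6 + 23 − 17 = 12
Cheapest insertion is between K6 and T4, adding 2.
New total = 119 + 2 = 121.

+2 min — insert C9 between K6 and T4.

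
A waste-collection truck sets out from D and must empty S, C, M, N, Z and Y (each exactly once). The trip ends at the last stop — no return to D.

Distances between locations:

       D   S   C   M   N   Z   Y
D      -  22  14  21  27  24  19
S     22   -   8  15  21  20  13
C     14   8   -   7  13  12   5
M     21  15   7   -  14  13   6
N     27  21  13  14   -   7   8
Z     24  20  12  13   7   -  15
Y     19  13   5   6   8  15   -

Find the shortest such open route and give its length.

58 — the minimum one-way total.

There are 6! = 720 possible orderings.
D - S - C - M - N - Z - Y: 22+8+7+14+7+15 = 73
D - S - C - M - N - Y - Z: 22+8+7+14+8+15 = 74
D - S - C - M - Z - N - Y: 22+8+7+13+7+8 = 65
D - S - C - M - Z - Y - N: 22+8+7+13+15+8 = 73
D - S - C - M - Y - N - Z: 22+8+7+6+8+7 = 58
D - S - C - M - Y - Z - N: 22+8+7+6+15+7 = 65
D - S - C - N - M - Z - Y: 22+8+13+14+13+15 = 85
D - S - C - N - M - Y - Z: 22+8+13+14+6+15 = 78
… (712 more)
The minimum is 58.
One shortest path: D → S → C → M → Y → N → Z.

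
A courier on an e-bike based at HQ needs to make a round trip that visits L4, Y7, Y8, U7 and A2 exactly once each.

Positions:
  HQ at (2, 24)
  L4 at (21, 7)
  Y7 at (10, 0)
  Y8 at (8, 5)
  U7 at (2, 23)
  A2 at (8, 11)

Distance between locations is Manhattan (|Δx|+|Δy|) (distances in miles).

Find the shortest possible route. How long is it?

Shortest round trip = 86 miles.

With 5 stops there are 5!/2 = 60 distinct round trips (a route and its reverse cost the same).
HQ - L4 - Y7 - Y8 - U7 - A2 - HQ: 36+18+7+24+18+19 = 122
HQ - L4 - Y7 - Y8 - A2 - U7 - HQ: 36+18+7+6+18+1 = 86
HQ - L4 - Y7 - U7 - Y8 - A2 - HQ: 36+18+31+24+6+19 = 134
HQ - L4 - Y7 - U7 - A2 - Y8 - HQ: 36+18+31+18+6+25 = 134
HQ - L4 - Y7 - A2 - Y8 - U7 - HQ: 36+18+13+6+24+1 = 98
HQ - L4 - Y7 - A2 - U7 - Y8 - HQ: 36+18+13+18+24+25 = 134
HQ - L4 - Y8 - Y7 - U7 - A2 - HQ: 36+15+7+31+18+19 = 126
HQ - L4 - Y8 - Y7 - A2 - U7 - HQ: 36+15+7+13+18+1 = 90
HQ - L4 - Y8 - U7 - Y7 - A2 - HQ: 36+15+24+31+13+19 = 138
HQ - L4 - Y8 - U7 - A2 - Y7 - HQ: 36+15+24+18+13+32 = 138
HQ - L4 - Y8 - A2 - Y7 - U7 - HQ: 36+15+6+13+31+1 = 102
HQ - L4 - Y8 - A2 - U7 - Y7 - HQ: 36+15+6+18+31+32 = 138
HQ - L4 - U7 - Y7 - Y8 - A2 - HQ: 36+35+31+7+6+19 = 134
HQ - L4 - U7 - Y7 - A2 - Y8 - HQ: 36+35+31+13+6+25 = 146
… (46 more)
The minimum is 86.
One optimal route: HQ → L4 → Y7 → Y8 → A2 → U7 → HQ (or its reverse).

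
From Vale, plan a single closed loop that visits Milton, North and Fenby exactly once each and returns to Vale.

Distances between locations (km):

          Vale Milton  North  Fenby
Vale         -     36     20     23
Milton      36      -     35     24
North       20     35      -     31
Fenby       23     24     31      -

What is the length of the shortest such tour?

Vale→Milton→North→Fenby→Vale: 36+35+31+23 = 125
Vale→Milton→Fenby→North→Vale: 36+24+31+20 = 111
Vale→North→Milton→Fenby→Vale: 20+35+24+23 = 102
The minimum is 102.
One optimal route: Vale → North → Milton → Fenby → Vale (or its reverse).

Minimum total distance: 102 km.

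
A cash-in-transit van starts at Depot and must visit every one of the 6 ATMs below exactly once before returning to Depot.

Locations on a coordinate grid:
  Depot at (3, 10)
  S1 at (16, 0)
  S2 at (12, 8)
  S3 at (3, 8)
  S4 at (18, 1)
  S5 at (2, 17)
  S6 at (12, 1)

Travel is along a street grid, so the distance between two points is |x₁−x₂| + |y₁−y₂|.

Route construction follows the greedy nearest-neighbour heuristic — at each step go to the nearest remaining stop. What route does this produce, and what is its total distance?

66 along Depot → S3 → S2 → S6 → S1 → S4 → S5 → Depot.

At Depot the remaining stops are S3 2, S5 8, S2 11, S6 18, S1 23, S4 24; go to S3.
At S3 the remaining stops are S2 9, S5 10, S6 16, S1 21, S4 22; go to S2.
At S2 the remaining stops are S6 7, S1 12, S4 13, S5 19; go to S6.
At S6 the remaining stops are S1 5, S4 6, S5 26; go to S1.
At S1 the remaining stops are S4 3, S5 31; go to S4.
At S4 the remaining stops are S5 32; go to S5.
Return S5→Depot: 8.
Total = 2 + 9 + 7 + 5 + 3 + 32 + 8 = 66.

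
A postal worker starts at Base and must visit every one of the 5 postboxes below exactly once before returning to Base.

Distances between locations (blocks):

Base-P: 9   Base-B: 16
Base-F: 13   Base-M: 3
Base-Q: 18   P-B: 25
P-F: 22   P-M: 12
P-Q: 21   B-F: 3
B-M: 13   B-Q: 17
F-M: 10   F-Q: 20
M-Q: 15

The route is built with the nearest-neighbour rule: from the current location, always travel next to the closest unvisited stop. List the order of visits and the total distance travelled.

Base → [M:3 / P:9 / F:13 / B:16 / Q:18] → M (3)
M → [F:10 / P:12 / B:13 / Q:15] → F (10)
F → [B:3 / Q:20 / P:22] → B (3)
B → [Q:17 / P:25] → Q (17)
Q → [P:21] → P (21)
Return P→Base: 9.
Total = 3 + 10 + 3 + 17 + 21 + 9 = 63.

Nearest-neighbour total = 63 blocks; route Base → M → F → B → Q → P → Base.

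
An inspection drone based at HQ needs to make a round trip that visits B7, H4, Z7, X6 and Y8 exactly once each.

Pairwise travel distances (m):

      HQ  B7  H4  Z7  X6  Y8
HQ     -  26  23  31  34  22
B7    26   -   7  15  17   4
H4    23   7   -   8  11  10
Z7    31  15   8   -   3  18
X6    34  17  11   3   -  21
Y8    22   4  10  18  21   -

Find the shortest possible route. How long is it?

HQ → B7 → H4 → Z7 → X6 → Y8 → HQ: 26+7+8+3+21+22 = 87
HQ → B7 → H4 → Z7 → Y8 → X6 → HQ: 26+7+8+18+21+34 = 114
HQ → B7 → H4 → X6 → Z7 → Y8 → HQ: 26+7+11+3+18+22 = 87
HQ → B7 → H4 → X6 → Y8 → Z7 → HQ: 26+7+11+21+18+31 = 114
HQ → B7 → H4 → Y8 → Z7 → X6 → HQ: 26+7+10+18+3+34 = 98
HQ → B7 → H4 → Y8 → X6 → Z7 → HQ: 26+7+10+21+3+31 = 98
HQ → B7 → Z7 → H4 → X6 → Y8 → HQ: 26+15+8+11+21+22 = 103
HQ → B7 → Z7 → H4 → Y8 → X6 → HQ: 26+15+8+10+21+34 = 114
HQ → B7 → Z7 → X6 → H4 → Y8 → HQ: 26+15+3+11+10+22 = 87
HQ → B7 → Z7 → X6 → Y8 → H4 → HQ: 26+15+3+21+10+23 = 98
HQ → B7 → Z7 → Y8 → H4 → X6 → HQ: 26+15+18+10+11+34 = 114
HQ → B7 → Z7 → Y8 → X6 → H4 → HQ: 26+15+18+21+11+23 = 114
HQ → B7 → X6 → H4 → Z7 → Y8 → HQ: 26+17+11+8+18+22 = 102
HQ → B7 → X6 → H4 → Y8 → Z7 → HQ: 26+17+11+10+18+31 = 113
… (46 more)
HQ → H4 → Z7 → X6 → B7 → Y8 → HQ: 23+8+3+17+4+22 = 77  ← best
The minimum is 77.
One optimal route: HQ → H4 → Z7 → X6 → B7 → Y8 → HQ (or its reverse).

Minimum total distance: 77 m.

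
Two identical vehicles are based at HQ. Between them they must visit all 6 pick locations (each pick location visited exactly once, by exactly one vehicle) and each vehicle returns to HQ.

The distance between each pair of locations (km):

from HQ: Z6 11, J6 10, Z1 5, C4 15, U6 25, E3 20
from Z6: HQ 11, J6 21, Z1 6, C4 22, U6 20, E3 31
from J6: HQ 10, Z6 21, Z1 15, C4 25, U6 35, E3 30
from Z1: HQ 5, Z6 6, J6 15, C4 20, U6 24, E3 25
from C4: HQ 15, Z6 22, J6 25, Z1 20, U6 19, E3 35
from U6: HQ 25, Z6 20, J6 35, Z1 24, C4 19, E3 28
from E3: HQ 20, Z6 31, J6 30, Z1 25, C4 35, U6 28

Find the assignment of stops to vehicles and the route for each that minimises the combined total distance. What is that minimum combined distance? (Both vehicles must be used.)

There are 2^5 − 1 = 31 ways to divide the 6 stops into two non-empty groups. For each, the best each vehicle can do is its own shortest tour through its group:
  {Z6} + {J6, Z1, C4, U6, E3}: 22 + 112 = 134
  {J6} + {Z6, Z1, C4, U6, E3}: 20 + 100 = 120
  {Z6, J6} + {Z1, C4, U6, E3}: 42 + 92 = 134
  {Z1} + {Z6, J6, C4, U6, E3}: 10 + 120 = 130
  {Z6, Z1} + {J6, C4, U6, E3}: 22 + 102 = 124
  {J6, Z1} + {Z6, C4, U6, E3}: 30 + 100 = 130
  … (31 splits in total)
Best: vehicle 1 HQ → J6 → HQ = 20; vehicle 2 HQ → Z1 → Z6 → C4 → U6 → E3 → HQ = 100; combined 120.

Minimum combined distance: 120 km.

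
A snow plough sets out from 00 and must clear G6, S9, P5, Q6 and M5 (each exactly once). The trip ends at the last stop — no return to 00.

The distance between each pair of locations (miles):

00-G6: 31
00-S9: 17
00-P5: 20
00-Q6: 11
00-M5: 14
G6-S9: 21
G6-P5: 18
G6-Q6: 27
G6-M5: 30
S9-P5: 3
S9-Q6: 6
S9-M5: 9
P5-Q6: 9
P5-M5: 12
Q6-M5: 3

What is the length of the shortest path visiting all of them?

There are 5! = 120 possible orderings.
00→G6→S9→P5→Q6→M5: 31+21+3+9+3 = 67
00→G6→S9→P5→M5→Q6: 31+21+3+12+3 = 70
00→G6→S9→Q6→P5→M5: 31+21+6+9+12 = 79
00→G6→S9→Q6→M5→P5: 31+21+6+3+12 = 73
00→G6→S9→M5→P5→Q6: 31+21+9+12+9 = 82
00→G6→S9→M5→Q6→P5: 31+21+9+3+9 = 73
00→G6→P5→S9→Q6→M5: 31+18+3+6+3 = 61
00→G6→P5→S9→M5→Q6: 31+18+3+9+3 = 64
00→G6→P5→Q6→S9→M5: 31+18+9+6+9 = 73
00→G6→P5→Q6→M5→S9: 31+18+9+3+9 = 70
00→G6→P5→M5→S9→Q6: 31+18+12+9+6 = 76
00→G6→P5→M5→Q6→S9: 31+18+12+3+6 = 70
00→G6→Q6→S9→P5→M5: 31+27+6+3+12 = 79
00→G6→Q6→S9→M5→P5: 31+27+6+9+12 = 85
… (106 more)
00→Q6→M5→S9→P5→G6: 11+3+9+3+18 = 44  ← best
The minimum is 44.
One shortest path: 00 → Q6 → M5 → S9 → P5 → G6.

Minimum one-way distance = 44 miles.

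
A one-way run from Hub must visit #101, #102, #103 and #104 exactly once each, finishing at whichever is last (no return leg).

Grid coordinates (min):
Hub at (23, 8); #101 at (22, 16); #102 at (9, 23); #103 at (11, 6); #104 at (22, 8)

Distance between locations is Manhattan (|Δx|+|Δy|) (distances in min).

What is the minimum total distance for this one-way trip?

There are 4! = 24 possible orderings.
Hub - #101 - #102 - #103 - #104: 9+20+19+13 = 61
Hub - #101 - #102 - #104 - #103: 9+20+28+13 = 70
Hub - #101 - #103 - #102 - #104: 9+21+19+28 = 77
Hub - #101 - #103 - #104 - #102: 9+21+13+28 = 71
Hub - #101 - #104 - #102 - #103: 9+8+28+19 = 64
Hub - #101 - #104 - #103 - #102: 9+8+13+19 = 49
Hub - #102 - #101 - #103 - #104: 29+20+21+13 = 83
Hub - #102 - #101 - #104 - #103: 29+20+8+13 = 70
Hub - #102 - #103 - #101 - #104: 29+19+21+8 = 77
Hub - #102 - #103 - #104 - #101: 29+19+13+8 = 69
Hub - #102 - #104 - #101 - #103: 29+28+8+21 = 86
Hub - #102 - #104 - #103 - #101: 29+28+13+21 = 91
Hub - #103 - #101 - #102 - #104: 14+21+20+28 = 83
Hub - #103 - #101 - #104 - #102: 14+21+8+28 = 71
… (10 more)
Hub - #104 - #101 - #102 - #103: 1+8+20+19 = 48  ← best
The minimum is 48.
One shortest path: Hub → #104 → #101 → #102 → #103.

48 min — the minimum one-way total.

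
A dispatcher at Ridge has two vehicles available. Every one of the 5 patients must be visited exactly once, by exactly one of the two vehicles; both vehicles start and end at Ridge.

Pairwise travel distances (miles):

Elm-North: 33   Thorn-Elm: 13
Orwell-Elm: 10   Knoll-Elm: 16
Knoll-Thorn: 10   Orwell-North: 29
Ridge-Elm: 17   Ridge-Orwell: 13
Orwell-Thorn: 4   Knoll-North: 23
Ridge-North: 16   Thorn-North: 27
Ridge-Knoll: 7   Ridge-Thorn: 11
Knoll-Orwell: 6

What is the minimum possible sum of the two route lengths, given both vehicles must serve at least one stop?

Try each way of splitting the stops between the two vehicles (each non-empty) and, for each split, find the best tour for each vehicle:
  {Knoll} + {Orwell, Thorn, Elm, North}: 14 + 74 = 88
  {Orwell} + {Knoll, Thorn, Elm, North}: 26 + 79 = 105
  {Knoll, Orwell} + {Thorn, Elm, North}: 26 + 73 = 99
  {Thorn} + {Knoll, Orwell, Elm, North}: 22 + 72 = 94
  {Knoll, Thorn} + {Orwell, Elm, North}: 28 + 72 = 100
  {Orwell, Thorn} + {Knoll, Elm, North}: 28 + 72 = 100
  … (15 splits in total)
  {Knoll, Orwell, Thorn, Elm} + {North}: 47 + 32 = 79  ← best
Best: vehicle 1 Ridge → Knoll → Orwell → Thorn → Elm → Ridge = 47; vehicle 2 Ridge → North → Ridge = 32; combined 79.

Minimum combined distance: 79 miles.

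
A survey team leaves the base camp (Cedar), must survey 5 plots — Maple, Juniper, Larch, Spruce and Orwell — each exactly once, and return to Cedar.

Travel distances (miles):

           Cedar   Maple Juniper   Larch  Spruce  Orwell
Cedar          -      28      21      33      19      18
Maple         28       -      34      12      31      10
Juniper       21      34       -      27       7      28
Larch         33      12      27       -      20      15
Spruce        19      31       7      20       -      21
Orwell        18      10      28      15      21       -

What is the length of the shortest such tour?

With 5 stops there are 5!/2 = 60 distinct round trips (a route and its reverse cost the same).
Cedar-Maple-Juniper-Larch-Spruce-Orwell-Cedar: 28+34+27+20+21+18 = 148
Cedar-Maple-Juniper-Larch-Orwell-Spruce-Cedar: 28+34+27+15+21+19 = 144
Cedar-Maple-Juniper-Spruce-Larch-Orwell-Cedar: 28+34+7+20+15+18 = 122
Cedar-Maple-Juniper-Spruce-Orwell-Larch-Cedar: 28+34+7+21+15+33 = 138
Cedar-Maple-Juniper-Orwell-Larch-Spruce-Cedar: 28+34+28+15+20+19 = 144
Cedar-Maple-Juniper-Orwell-Spruce-Larch-Cedar: 28+34+28+21+20+33 = 164
Cedar-Maple-Larch-Juniper-Spruce-Orwell-Cedar: 28+12+27+7+21+18 = 113
Cedar-Maple-Larch-Juniper-Orwell-Spruce-Cedar: 28+12+27+28+21+19 = 135
Cedar-Maple-Larch-Spruce-Juniper-Orwell-Cedar: 28+12+20+7+28+18 = 113
Cedar-Maple-Larch-Spruce-Orwell-Juniper-Cedar: 28+12+20+21+28+21 = 130
Cedar-Maple-Larch-Orwell-Juniper-Spruce-Cedar: 28+12+15+28+7+19 = 109
Cedar-Maple-Larch-Orwell-Spruce-Juniper-Cedar: 28+12+15+21+7+21 = 104
Cedar-Maple-Spruce-Juniper-Larch-Orwell-Cedar: 28+31+7+27+15+18 = 126
Cedar-Maple-Spruce-Juniper-Orwell-Larch-Cedar: 28+31+7+28+15+33 = 142
… (46 more)
Cedar-Juniper-Spruce-Larch-Maple-Orwell-Cedar: 21+7+20+12+10+18 = 88  ← best
The minimum is 88.
One optimal route: Cedar → Juniper → Spruce → Larch → Maple → Orwell → Cedar (or its reverse).

Minimum total distance: 88 miles.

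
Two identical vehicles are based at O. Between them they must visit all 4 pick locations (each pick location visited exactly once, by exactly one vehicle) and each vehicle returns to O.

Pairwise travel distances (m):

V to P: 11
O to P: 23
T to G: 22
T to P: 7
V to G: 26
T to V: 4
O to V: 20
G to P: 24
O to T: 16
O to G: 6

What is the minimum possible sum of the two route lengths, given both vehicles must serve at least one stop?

There are 2^3 − 1 = 7 ways to divide the 4 stops into two non-empty groups. For each, the best each vehicle can do is its own shortest tour through its group:
  {T} + {V, G, P}: 32 + 61 = 93
  {V} + {T, G, P}: 40 + 53 = 93
  {T, V} + {G, P}: 40 + 53 = 93
  {G} + {T, V, P}: 12 + 54 = 66
  {T, G} + {V, P}: 44 + 54 = 98
  {V, G} + {T, P}: 52 + 46 = 98
  … (7 splits in total)
Best: vehicle 1 O → G → O = 12; vehicle 2 O → T → V → P → O = 54; combined 66.

66 m — the smallest possible combined total.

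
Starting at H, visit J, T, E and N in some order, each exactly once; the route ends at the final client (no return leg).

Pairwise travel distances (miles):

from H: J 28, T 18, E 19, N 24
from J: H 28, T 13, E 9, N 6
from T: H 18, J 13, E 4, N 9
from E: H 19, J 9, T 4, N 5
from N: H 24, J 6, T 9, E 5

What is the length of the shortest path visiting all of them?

Minimum one-way distance = 33 miles.

There are 4! = 24 possible orderings.
H - J - T - E - N: 28+13+4+5 = 50
H - J - T - N - E: 28+13+9+5 = 55
H - J - E - T - N: 28+9+4+9 = 50
H - J - E - N - T: 28+9+5+9 = 51
H - J - N - T - E: 28+6+9+4 = 47
H - J - N - E - T: 28+6+5+4 = 43
H - T - J - E - N: 18+13+9+5 = 45
H - T - J - N - E: 18+13+6+5 = 42
H - T - E - J - N: 18+4+9+6 = 37
H - T - E - N - J: 18+4+5+6 = 33
H - T - N - J - E: 18+9+6+9 = 42
H - T - N - E - J: 18+9+5+9 = 41
H - E - J - T - N: 19+9+13+9 = 50
H - E - J - N - T: 19+9+6+9 = 43
… (10 more)
The minimum is 33.
One shortest path: H → T → E → N → J.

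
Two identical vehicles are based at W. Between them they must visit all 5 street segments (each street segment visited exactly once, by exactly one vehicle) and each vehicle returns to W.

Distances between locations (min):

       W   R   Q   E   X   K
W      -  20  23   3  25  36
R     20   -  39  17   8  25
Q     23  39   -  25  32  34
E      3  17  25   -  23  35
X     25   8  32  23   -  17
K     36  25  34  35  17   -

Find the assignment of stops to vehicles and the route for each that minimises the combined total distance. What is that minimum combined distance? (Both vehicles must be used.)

Check every non-empty split of the stops between the two vehicles; for each half take its own optimal tour:
  {R} + {Q, E, X, K}: 40 + 100 = 140
  {Q} + {R, E, X, K}: 46 + 81 = 127
  {R, Q} + {E, X, K}: 82 + 79 = 161
  {E} + {R, Q, X, K}: 6 + 102 = 108
  {R, E} + {Q, X, K}: 40 + 99 = 139
  {Q, E} + {R, X, K}: 51 + 81 = 132
  … (15 splits in total)
Best: vehicle 1 W → E → W = 6; vehicle 2 W → R → X → K → Q → W = 102; combined 108.

Minimum combined distance: 108 min.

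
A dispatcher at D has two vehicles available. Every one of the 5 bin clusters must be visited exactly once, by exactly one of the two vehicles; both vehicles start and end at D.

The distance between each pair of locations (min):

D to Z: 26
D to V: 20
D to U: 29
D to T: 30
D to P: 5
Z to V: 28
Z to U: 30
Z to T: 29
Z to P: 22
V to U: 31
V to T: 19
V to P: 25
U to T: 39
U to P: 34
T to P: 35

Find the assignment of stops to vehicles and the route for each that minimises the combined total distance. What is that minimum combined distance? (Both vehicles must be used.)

Minimum combined distance: 137 min.

Check every non-empty split of the stops between the two vehicles; for each half take its own optimal tour:
  {Z} + {V, U, T, P}: 52 + 117 = 169
  {V} + {Z, U, T, P}: 40 + 124 = 164
  {Z, V} + {U, T, P}: 74 + 108 = 182
  {U} + {Z, V, T, P}: 58 + 95 = 153
  {Z, U} + {V, T, P}: 85 + 79 = 164
  {V, U} + {Z, T, P}: 80 + 86 = 166
  … (15 splits in total)
  {Z, V, U, T} + {P}: 127 + 10 = 137  ← best
Best: vehicle 1 D → V → T → Z → U → D = 127; vehicle 2 D → P → D = 10; combined 137.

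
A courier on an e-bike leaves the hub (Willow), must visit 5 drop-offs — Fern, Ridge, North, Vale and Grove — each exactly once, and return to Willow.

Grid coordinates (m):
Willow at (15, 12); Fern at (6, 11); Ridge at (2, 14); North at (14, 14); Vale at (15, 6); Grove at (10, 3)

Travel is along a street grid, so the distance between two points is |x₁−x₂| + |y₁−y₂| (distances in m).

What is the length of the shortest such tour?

Minimum total distance: 48 m.

There are 60 distinct closed tours to check (reversals are equivalent).
Willow - Fern - Ridge - North - Vale - Grove - Willow: 10+7+12+9+8+14 = 60
Willow - Fern - Ridge - North - Grove - Vale - Willow: 10+7+12+15+8+6 = 58
Willow - Fern - Ridge - Vale - North - Grove - Willow: 10+7+21+9+15+14 = 76
Willow - Fern - Ridge - Vale - Grove - North - Willow: 10+7+21+8+15+3 = 64
Willow - Fern - Ridge - Grove - North - Vale - Willow: 10+7+19+15+9+6 = 66
Willow - Fern - Ridge - Grove - Vale - North - Willow: 10+7+19+8+9+3 = 56
Willow - Fern - North - Ridge - Vale - Grove - Willow: 10+11+12+21+8+14 = 76
Willow - Fern - North - Ridge - Grove - Vale - Willow: 10+11+12+19+8+6 = 66
Willow - Fern - North - Vale - Ridge - Grove - Willow: 10+11+9+21+19+14 = 84
Willow - Fern - North - Vale - Grove - Ridge - Willow: 10+11+9+8+19+15 = 72
Willow - Fern - North - Grove - Ridge - Vale - Willow: 10+11+15+19+21+6 = 82
Willow - Fern - North - Grove - Vale - Ridge - Willow: 10+11+15+8+21+15 = 80
Willow - Fern - Vale - Ridge - North - Grove - Willow: 10+14+21+12+15+14 = 86
Willow - Fern - Vale - Ridge - Grove - North - Willow: 10+14+21+19+15+3 = 82
… (46 more)
Willow - North - Ridge - Fern - Grove - Vale - Willow: 3+12+7+12+8+6 = 48  ← best
The minimum is 48.
One optimal route: Willow → North → Ridge → Fern → Grove → Vale → Willow (or its reverse).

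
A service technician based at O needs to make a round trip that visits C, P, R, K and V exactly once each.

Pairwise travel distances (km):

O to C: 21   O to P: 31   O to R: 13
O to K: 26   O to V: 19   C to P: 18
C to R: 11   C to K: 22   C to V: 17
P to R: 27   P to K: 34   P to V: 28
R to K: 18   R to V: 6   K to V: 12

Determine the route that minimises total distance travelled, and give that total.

Minimum total distance: 102 km.

With 5 stops there are 5!/2 = 60 distinct round trips (a route and its reverse cost the same).
O - C - P - R - K - V - O: 21+18+27+18+12+19 = 115
O - C - P - R - V - K - O: 21+18+27+6+12+26 = 110
O - C - P - K - R - V - O: 21+18+34+18+6+19 = 116
O - C - P - K - V - R - O: 21+18+34+12+6+13 = 104
O - C - P - V - R - K - O: 21+18+28+6+18+26 = 117
O - C - P - V - K - R - O: 21+18+28+12+18+13 = 110
O - C - R - P - K - V - O: 21+11+27+34+12+19 = 124
O - C - R - P - V - K - O: 21+11+27+28+12+26 = 125
O - C - R - K - P - V - O: 21+11+18+34+28+19 = 131
O - C - R - K - V - P - O: 21+11+18+12+28+31 = 121
O - C - R - V - P - K - O: 21+11+6+28+34+26 = 126
O - C - R - V - K - P - O: 21+11+6+12+34+31 = 115
O - C - K - P - R - V - O: 21+22+34+27+6+19 = 129
O - C - K - P - V - R - O: 21+22+34+28+6+13 = 124
… (46 more)
O - P - C - K - V - R - O: 31+18+22+12+6+13 = 102  ← best
The minimum is 102.
One optimal route: O → P → C → K → V → R → O (or its reverse).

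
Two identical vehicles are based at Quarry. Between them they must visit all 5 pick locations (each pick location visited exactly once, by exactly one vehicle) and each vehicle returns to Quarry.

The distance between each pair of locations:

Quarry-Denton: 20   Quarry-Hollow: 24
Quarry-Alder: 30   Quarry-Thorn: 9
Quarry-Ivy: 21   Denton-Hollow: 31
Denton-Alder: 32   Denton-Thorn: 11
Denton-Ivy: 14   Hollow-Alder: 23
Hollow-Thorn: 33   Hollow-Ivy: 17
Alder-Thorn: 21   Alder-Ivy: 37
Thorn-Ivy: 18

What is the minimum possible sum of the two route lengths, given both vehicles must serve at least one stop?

Minimum combined distance: 122.

There are 2^4 − 1 = 15 ways to divide the 5 stops into two non-empty groups. For each, the best each vehicle can do is its own shortest tour through its group:
  {Denton} + {Hollow, Alder, Thorn, Ivy}: 40 + 91 = 131
  {Hollow} + {Denton, Alder, Thorn, Ivy}: 48 + 97 = 145
  {Denton, Hollow} + {Alder, Thorn, Ivy}: 75 + 88 = 163
  {Alder} + {Denton, Hollow, Thorn, Ivy}: 60 + 75 = 135
  {Denton, Alder} + {Hollow, Thorn, Ivy}: 82 + 68 = 150
  {Hollow, Alder} + {Denton, Thorn, Ivy}: 77 + 55 = 132
  … (15 splits in total)
  {Thorn} + {Denton, Hollow, Alder, Ivy}: 18 + 104 = 122  ← best
Best: vehicle 1 Quarry → Thorn → Quarry = 18; vehicle 2 Quarry → Denton → Ivy → Hollow → Alder → Quarry = 104; combined 122.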